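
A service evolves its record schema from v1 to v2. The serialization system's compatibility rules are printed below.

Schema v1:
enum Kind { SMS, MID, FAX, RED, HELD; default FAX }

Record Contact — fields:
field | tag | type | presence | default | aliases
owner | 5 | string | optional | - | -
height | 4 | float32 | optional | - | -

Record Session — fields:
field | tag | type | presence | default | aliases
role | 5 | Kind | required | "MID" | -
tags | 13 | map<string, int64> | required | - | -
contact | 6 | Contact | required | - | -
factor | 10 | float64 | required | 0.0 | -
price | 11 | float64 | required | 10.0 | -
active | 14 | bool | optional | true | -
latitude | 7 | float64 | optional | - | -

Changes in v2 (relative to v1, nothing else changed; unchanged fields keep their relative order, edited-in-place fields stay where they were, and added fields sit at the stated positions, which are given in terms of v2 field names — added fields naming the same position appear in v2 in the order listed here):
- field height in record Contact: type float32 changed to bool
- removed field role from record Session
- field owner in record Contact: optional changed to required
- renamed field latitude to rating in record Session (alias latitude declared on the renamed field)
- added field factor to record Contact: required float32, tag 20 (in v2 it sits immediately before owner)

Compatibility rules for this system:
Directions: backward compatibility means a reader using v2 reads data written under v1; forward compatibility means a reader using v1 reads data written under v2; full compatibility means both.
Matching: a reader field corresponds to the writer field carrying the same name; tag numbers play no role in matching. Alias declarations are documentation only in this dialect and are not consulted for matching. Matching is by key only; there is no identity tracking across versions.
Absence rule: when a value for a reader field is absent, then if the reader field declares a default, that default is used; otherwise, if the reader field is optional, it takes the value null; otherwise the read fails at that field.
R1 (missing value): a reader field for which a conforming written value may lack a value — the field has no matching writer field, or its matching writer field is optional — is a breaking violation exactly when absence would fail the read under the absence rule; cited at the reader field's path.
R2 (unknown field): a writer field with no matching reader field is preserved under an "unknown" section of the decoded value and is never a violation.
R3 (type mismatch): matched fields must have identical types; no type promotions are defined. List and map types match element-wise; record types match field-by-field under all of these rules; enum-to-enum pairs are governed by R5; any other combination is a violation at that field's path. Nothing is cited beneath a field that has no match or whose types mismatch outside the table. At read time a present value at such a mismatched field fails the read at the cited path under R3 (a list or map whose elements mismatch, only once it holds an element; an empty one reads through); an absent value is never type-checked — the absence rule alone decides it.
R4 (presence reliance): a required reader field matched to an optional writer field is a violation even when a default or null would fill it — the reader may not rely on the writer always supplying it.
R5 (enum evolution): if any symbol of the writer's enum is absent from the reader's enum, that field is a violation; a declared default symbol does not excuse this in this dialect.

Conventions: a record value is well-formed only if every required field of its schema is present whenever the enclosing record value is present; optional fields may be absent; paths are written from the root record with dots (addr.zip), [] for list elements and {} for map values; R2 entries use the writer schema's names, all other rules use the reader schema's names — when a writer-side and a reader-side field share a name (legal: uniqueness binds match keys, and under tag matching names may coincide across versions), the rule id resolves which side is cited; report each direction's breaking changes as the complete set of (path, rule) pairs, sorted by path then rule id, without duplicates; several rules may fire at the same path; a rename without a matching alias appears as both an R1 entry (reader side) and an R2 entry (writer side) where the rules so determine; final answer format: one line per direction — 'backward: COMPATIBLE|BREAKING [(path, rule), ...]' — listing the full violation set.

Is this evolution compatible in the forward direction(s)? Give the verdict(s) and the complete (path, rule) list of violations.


forward: BREAKING [(contact.height, R3)]

each type pair in Session: writer, then reader
checking forward for Session: reader v1 against writer v2:
  role: no writer-side match
  tags <- tags (map<string, int64> -> map<string, int64>, writer required)
  contact <- contact (Contact -> Contact, writer required)
  factor <- factor (float64 -> float64, writer required)
  price <- price (float64 -> float64, writer required)
  active <- active (bool -> bool, writer optional)
  latitude: no writer-side match
  writer field rating has no reader counterpart
  contact.owner <- contact.owner (string -> string, writer required)
  contact.height <- contact.height (bool -> float32, writer optional)
  writer field contact.factor has no reader counterpart
  rule R3 violated at contact.height
  forward on Session therefore BREAKING (1)
remaining Session differences; none change what is asked:
  removed field role from record Session -> fires no rule on Session, leaving the asked answer as it is
  field owner in record Contact: optional changed to required -> affects backward compatibility only, which is not asked
  renamed field latitude to rating in record Session (alias latitude declared on the renamed field) -> fires no rule on Session, leaving the asked answer as it is
  added field factor to record Contact: required float32, tag 20 (in v2 it sits immediately before owner) -> affects backward compatibility only, which is not asked


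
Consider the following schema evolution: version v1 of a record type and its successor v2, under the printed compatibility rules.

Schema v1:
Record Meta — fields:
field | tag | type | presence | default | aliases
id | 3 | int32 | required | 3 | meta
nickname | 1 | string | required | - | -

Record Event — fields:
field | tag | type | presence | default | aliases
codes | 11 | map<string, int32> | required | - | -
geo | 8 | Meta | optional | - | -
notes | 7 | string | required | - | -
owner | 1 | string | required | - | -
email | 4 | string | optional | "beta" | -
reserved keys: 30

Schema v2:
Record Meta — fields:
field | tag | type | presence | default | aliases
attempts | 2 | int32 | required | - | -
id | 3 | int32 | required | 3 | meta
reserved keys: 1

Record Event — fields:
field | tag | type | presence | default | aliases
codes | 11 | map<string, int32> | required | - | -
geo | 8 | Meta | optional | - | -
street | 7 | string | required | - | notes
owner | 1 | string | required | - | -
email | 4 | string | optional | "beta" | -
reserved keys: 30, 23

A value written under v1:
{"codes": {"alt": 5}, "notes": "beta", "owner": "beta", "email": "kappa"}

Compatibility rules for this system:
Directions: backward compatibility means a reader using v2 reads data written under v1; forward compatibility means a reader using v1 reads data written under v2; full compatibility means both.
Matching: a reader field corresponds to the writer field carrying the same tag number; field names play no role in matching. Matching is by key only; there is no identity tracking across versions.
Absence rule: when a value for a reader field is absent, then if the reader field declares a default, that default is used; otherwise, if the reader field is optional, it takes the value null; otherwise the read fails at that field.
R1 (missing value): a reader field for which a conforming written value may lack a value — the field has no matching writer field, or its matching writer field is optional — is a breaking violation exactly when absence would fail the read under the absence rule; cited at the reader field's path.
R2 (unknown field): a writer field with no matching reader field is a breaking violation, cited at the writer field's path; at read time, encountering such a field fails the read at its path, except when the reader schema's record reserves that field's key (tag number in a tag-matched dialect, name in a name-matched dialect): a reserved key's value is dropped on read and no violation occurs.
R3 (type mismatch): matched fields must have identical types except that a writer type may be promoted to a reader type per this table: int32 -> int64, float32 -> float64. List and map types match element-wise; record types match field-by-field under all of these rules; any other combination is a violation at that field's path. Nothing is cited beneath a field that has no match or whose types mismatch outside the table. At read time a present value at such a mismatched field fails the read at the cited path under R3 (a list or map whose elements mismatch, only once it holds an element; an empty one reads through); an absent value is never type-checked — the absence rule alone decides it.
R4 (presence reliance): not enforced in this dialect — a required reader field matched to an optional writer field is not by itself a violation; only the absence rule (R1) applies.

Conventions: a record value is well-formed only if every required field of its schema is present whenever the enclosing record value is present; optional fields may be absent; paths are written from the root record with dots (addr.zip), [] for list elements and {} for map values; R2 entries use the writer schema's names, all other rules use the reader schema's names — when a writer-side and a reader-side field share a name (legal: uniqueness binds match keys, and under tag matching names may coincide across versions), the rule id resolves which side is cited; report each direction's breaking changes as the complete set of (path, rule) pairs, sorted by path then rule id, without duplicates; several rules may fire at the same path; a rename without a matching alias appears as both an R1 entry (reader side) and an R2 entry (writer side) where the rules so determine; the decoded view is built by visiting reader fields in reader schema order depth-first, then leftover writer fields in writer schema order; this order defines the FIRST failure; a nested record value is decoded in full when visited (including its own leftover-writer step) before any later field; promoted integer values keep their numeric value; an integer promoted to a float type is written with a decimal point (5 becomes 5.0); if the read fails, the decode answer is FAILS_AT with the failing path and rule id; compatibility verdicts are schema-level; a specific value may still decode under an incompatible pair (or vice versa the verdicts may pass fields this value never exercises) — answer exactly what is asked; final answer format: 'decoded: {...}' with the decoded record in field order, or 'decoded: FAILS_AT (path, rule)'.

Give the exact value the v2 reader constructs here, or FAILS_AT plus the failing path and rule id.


the writer's type comes first in each Event pair
decoding the Event value with the v2 reader:
  codes := {"alt": 5}
  geo := null (absent, optional -> null)
  street := "beta" (from writer notes)
  owner := "beta"
  email := "kappa"
  => decoded: {"codes": {"alt": 5}, "geo": null, "street": "beta", "owner": "beta", "email": "kappa"}
remaining Event differences; none change what is asked:
  removed field nickname from record Meta (its key 1 joins the reserved list) -> matters for Event compatibility verdicts, not for this value's decode
  added field attempts to record Meta: required int32, tag 2 (in v2 it sits immediately before id) -> matters for Event compatibility verdicts, not for this value's decode

decoded: {"codes": {"alt": 5}, "geo": null, "street": "beta", "owner": "beta", "email": "kappa"}


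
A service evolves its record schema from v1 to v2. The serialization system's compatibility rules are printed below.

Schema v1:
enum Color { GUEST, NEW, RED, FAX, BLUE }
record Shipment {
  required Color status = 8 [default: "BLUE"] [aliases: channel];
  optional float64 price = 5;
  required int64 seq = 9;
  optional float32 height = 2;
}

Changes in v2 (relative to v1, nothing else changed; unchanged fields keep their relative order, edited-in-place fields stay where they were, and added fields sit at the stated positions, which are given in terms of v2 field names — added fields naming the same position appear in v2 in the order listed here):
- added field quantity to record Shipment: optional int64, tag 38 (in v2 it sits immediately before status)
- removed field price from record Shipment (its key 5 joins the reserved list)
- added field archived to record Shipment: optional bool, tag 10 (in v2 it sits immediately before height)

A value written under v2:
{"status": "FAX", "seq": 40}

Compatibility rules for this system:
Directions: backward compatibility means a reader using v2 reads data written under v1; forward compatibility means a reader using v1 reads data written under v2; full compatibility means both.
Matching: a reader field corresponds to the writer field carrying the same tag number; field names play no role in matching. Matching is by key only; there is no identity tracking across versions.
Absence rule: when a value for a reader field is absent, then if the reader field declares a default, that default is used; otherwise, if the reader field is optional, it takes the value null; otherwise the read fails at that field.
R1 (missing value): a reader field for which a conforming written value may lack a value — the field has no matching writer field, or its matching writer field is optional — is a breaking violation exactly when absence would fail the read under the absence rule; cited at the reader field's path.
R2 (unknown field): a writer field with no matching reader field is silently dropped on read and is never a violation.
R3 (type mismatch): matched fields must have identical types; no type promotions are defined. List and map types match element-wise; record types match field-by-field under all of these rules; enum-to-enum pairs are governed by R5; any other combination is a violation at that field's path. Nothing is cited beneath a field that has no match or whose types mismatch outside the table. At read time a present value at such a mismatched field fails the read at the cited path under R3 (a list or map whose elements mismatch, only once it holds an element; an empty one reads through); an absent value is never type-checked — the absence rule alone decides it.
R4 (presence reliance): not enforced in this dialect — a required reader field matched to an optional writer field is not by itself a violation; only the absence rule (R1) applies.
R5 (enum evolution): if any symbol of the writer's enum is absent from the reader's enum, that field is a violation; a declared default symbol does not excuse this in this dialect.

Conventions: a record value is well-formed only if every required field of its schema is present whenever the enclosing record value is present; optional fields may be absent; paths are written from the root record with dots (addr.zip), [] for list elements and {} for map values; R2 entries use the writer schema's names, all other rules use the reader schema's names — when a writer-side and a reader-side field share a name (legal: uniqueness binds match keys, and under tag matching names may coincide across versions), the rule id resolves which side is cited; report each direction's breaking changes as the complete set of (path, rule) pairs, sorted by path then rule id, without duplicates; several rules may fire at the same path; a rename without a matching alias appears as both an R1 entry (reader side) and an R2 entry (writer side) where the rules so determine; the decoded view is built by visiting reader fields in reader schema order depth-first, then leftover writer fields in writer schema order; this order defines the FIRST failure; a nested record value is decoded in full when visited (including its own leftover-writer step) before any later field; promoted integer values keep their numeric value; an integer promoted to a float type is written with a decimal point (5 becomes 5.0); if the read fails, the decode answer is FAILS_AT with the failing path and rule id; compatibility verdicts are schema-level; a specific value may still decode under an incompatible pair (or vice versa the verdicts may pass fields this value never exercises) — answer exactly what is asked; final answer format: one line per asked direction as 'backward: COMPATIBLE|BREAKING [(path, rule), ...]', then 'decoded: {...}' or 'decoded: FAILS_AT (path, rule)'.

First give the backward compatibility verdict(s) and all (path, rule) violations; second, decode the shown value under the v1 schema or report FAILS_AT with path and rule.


backward: COMPATIBLE []; decoded: {"status": "FAX", "price": null, "seq": 40, "height": null}

arrows below run writer -> reader for Shipment
backward for Shipment (reader v2, writer v1):
  quantity: no writer-side match
  status <- status (Color -> Color, writer required)
  seq <- seq (int64 -> int64, writer required)
  archived: no writer-side match
  height <- height (float32 -> float32, writer optional)
  leftover writer field: price
  => no violations; backward on Shipment: COMPATIBLE
decode (reader v1):
  status := "FAX"
  price := null (not supplied -> null)
  seq := 40
  height := null (not supplied -> null)
  => decoded: {"status": "FAX", "price": null, "seq": 40, "height": null}
the rest of the Shipment diff is inert for this question:
  added field archived to record Shipment: optional bool, tag 10 (in v2 it sits immediately before height) -> inert for the asked Shipment verdict: nothing fires
  removed field price from record Shipment (its key 5 joins the reserved list) -> inert for the asked Shipment verdict: nothing fires
  added field quantity to record Shipment: optional int64, tag 38 (in v2 it sits immediately before status) -> inert for the asked Shipment verdict: nothing fires


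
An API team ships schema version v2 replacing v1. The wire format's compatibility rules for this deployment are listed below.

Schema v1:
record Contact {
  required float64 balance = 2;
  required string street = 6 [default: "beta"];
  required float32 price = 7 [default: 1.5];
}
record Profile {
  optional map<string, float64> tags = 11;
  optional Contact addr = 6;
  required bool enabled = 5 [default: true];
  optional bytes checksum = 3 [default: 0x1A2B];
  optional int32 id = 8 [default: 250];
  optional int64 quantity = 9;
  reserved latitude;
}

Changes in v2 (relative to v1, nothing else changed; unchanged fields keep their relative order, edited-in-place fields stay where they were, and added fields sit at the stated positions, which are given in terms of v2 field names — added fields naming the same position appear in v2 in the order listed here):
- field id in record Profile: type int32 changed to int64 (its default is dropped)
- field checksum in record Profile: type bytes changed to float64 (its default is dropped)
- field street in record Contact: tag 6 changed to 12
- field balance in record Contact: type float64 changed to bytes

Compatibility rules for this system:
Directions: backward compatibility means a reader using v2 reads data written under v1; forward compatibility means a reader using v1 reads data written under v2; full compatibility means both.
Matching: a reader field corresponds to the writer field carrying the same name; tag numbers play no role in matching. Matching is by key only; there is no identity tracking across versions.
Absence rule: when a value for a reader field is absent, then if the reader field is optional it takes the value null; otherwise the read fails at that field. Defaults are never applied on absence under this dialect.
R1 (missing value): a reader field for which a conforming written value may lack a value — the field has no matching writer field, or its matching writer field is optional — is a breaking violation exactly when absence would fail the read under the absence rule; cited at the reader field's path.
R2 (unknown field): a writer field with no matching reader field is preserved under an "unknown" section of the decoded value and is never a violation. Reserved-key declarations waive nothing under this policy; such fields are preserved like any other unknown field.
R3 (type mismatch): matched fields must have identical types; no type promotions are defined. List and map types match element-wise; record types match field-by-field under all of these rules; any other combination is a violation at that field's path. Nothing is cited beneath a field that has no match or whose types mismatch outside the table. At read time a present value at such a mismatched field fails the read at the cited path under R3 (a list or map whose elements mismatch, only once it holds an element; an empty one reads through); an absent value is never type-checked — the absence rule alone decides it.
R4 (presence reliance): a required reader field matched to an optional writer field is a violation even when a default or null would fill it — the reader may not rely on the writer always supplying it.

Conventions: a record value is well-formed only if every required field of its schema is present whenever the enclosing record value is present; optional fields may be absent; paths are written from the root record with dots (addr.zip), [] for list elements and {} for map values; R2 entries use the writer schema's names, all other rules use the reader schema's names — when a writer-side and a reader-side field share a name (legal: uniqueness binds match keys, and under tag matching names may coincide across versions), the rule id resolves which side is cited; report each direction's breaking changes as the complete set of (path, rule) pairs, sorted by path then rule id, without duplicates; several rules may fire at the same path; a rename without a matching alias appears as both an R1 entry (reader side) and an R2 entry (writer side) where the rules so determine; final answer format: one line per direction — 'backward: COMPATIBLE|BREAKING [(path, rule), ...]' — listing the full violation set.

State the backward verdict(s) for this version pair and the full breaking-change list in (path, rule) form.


arrows below run writer -> reader for Profile
backward for Profile (reader v2, writer v1):
  map<string, float64> -> map<string, float64>, writer optional: tags aligns to tags
  Contact -> Contact, writer optional: addr aligns to addr
  bool -> bool, writer required: enabled aligns to enabled
  bytes -> float64, writer optional: checksum aligns to checksum
  int32 -> int64, writer optional: id aligns to id
  int64 -> int64, writer optional: quantity aligns to quantity
  float64 -> bytes, writer required: addr.balance aligns to addr.balance
  string -> string, writer required: addr.street aligns to addr.street
  float32 -> float32, writer required: addr.price aligns to addr.price
  rule R3 violated at addr.balance
  rule R3 violated at checksum
  rule R3 violated at id
  => backward verdict for Profile: BREAKING, 3 violation(s)
the rest of the Profile diff is inert for this question:
  field street in record Contact: tag 6 changed to 12 -> no rule fires on it in Profile's dialect; the asked verdict holds

backward: BREAKING [(addr.balance, R3), (checksum, R3), (id, R3)]


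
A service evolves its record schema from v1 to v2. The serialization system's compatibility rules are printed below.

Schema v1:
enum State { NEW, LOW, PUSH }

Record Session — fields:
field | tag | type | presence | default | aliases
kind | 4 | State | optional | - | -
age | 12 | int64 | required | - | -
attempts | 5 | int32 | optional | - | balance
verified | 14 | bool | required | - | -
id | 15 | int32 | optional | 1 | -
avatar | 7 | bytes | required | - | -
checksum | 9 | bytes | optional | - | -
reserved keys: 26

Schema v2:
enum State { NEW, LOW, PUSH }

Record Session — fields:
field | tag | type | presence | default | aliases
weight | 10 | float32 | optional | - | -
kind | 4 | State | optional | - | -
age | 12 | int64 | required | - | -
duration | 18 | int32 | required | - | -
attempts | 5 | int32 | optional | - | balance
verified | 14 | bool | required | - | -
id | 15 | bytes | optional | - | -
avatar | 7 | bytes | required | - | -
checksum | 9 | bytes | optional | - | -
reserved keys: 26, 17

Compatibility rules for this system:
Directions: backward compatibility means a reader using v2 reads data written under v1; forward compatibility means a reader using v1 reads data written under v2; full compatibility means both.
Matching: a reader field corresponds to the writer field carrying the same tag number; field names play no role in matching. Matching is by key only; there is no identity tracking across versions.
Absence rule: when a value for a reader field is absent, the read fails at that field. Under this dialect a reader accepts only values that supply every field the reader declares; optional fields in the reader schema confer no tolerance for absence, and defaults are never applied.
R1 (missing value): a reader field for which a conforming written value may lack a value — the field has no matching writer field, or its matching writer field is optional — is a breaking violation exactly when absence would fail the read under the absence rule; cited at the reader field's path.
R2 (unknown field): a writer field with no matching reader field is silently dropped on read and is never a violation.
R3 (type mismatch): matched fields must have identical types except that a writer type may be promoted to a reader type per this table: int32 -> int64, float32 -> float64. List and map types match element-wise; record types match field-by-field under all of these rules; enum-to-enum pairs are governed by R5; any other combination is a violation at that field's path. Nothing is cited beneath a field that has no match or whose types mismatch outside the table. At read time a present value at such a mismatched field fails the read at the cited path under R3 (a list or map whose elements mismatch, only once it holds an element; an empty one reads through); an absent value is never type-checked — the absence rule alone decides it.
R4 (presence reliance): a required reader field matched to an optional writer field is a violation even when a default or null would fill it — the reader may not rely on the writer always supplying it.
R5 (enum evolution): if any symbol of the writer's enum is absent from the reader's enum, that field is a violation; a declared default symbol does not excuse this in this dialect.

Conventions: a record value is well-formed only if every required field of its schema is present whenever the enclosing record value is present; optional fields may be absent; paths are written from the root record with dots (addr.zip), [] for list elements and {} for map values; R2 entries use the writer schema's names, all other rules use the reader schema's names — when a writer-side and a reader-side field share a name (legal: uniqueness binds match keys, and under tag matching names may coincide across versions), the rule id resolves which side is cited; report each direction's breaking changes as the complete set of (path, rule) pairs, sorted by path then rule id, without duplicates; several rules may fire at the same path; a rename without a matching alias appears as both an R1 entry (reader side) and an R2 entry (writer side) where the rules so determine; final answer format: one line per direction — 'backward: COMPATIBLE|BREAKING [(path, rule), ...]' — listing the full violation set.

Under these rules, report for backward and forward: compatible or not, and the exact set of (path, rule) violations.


backward: BREAKING [(attempts, R1), (checksum, R1), (duration, R1), (id, R1), (id, R3), (kind, R1), (weight, R1)]; forward: BREAKING [(attempts, R1), (checksum, R1), (id, R1), (id, R3), (kind, R1)]

arrows below run writer -> reader for Session
backward analysis of Session with v2 as reader and v1 as writer:
  weight has no writer counterpart
  writer optional, State -> State: reader kind maps from writer kind
  writer required, int64 -> int64: reader age maps from writer age
  duration has no writer counterpart
  writer optional, int32 -> int32: reader attempts maps from writer attempts
  writer required, bool -> bool: reader verified maps from writer verified
  writer optional, int32 -> bytes: reader id maps from writer id
  writer required, bytes -> bytes: reader avatar maps from writer avatar
  writer optional, bytes -> bytes: reader checksum maps from writer checksum
  violation R1 at attempts
  violation R1 at checksum
  violation R1 at duration
  violation R1 at id
  violation R3 at id
  violation R1 at kind
  violation R1 at weight
  => 7 violation(s): backward is BREAKING for Session
forward analysis of Session with v1 as reader and v2 as writer:
  writer optional, State -> State: reader kind maps from writer kind
  writer required, int64 -> int64: reader age maps from writer age
  writer optional, int32 -> int32: reader attempts maps from writer attempts
  writer required, bool -> bool: reader verified maps from writer verified
  writer optional, bytes -> int32: reader id maps from writer id
  writer required, bytes -> bytes: reader avatar maps from writer avatar
  writer optional, bytes -> bytes: reader checksum maps from writer checksum
  leftover writer field: weight
  leftover writer field: duration
  violation R1 at attempts
  violation R1 at checksum
  violation R1 at id
  violation R3 at id
  violation R1 at kind
  => 5 violation(s): forward is BREAKING for Session


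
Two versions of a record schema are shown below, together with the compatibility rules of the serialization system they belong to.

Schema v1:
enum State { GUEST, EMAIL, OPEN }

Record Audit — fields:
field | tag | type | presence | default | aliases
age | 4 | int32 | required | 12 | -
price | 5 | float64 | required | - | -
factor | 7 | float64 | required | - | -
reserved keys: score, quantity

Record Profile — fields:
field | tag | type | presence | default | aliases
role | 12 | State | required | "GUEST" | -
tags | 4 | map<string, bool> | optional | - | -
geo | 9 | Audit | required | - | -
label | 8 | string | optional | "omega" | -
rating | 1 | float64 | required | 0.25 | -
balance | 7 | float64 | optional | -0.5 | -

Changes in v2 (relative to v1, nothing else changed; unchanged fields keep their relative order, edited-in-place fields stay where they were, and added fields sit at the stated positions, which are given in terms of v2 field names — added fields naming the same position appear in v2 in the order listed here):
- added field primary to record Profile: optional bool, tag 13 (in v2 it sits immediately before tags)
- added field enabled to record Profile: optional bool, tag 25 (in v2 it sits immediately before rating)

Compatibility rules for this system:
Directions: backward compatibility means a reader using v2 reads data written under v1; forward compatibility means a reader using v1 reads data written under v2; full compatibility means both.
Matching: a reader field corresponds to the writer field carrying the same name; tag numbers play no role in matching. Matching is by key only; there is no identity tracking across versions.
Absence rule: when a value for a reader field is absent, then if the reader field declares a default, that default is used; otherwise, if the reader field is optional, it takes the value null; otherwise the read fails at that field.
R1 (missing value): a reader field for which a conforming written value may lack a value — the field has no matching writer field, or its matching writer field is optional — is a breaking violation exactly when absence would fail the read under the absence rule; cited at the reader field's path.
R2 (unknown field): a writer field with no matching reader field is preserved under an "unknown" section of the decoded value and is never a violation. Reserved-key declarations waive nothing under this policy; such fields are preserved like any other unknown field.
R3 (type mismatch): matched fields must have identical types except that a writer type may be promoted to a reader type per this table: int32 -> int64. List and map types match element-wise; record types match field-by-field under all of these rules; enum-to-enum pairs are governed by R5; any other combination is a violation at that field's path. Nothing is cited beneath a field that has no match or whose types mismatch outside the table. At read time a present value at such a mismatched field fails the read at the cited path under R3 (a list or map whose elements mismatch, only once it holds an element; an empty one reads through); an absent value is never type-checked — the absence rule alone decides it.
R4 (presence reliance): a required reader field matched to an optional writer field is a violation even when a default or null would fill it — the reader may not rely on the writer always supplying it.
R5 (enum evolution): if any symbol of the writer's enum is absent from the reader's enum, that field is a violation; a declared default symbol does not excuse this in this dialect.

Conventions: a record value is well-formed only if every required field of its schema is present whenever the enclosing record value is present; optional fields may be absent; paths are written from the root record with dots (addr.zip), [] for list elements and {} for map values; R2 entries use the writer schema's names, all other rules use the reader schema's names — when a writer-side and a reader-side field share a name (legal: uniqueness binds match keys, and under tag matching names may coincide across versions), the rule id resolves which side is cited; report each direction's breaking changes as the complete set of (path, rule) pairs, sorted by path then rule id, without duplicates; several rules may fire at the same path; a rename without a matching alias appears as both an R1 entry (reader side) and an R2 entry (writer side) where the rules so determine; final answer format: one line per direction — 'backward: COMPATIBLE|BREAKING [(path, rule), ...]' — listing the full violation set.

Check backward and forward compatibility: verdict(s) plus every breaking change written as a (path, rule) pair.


backward: COMPATIBLE []; forward: COMPATIBLE []

the writer's type comes first in each Profile pair
checking backward for Profile: reader v2 against writer v1:
  role: State -> State, writer required; from role
  primary: no writer-side match
  tags: map<string, bool> -> map<string, bool>, writer optional; from tags
  geo: Audit -> Audit, writer required; from geo
  label: string -> string, writer optional; from label
  enabled: no writer-side match
  rating: float64 -> float64, writer required; from rating
  balance: float64 -> float64, writer optional; from balance
  geo.age: int32 -> int32, writer required; from geo.age
  geo.price: float64 -> float64, writer required; from geo.price
  geo.factor: float64 -> float64, writer required; from geo.factor
  nothing fires on Profile: backward is COMPATIBLE
checking forward for Profile: reader v1 against writer v2:
  role: State -> State, writer required; from role
  tags: map<string, bool> -> map<string, bool>, writer optional; from tags
  geo: Audit -> Audit, writer required; from geo
  label: string -> string, writer optional; from label
  rating: float64 -> float64, writer required; from rating
  balance: float64 -> float64, writer optional; from balance
  writer primary: unknown to reader
  writer enabled: unknown to reader
  geo.age: int32 -> int32, writer required; from geo.age
  geo.price: float64 -> float64, writer required; from geo.price
  geo.factor: float64 -> float64, writer required; from geo.factor
  nothing fires on Profile: forward is COMPATIBLE


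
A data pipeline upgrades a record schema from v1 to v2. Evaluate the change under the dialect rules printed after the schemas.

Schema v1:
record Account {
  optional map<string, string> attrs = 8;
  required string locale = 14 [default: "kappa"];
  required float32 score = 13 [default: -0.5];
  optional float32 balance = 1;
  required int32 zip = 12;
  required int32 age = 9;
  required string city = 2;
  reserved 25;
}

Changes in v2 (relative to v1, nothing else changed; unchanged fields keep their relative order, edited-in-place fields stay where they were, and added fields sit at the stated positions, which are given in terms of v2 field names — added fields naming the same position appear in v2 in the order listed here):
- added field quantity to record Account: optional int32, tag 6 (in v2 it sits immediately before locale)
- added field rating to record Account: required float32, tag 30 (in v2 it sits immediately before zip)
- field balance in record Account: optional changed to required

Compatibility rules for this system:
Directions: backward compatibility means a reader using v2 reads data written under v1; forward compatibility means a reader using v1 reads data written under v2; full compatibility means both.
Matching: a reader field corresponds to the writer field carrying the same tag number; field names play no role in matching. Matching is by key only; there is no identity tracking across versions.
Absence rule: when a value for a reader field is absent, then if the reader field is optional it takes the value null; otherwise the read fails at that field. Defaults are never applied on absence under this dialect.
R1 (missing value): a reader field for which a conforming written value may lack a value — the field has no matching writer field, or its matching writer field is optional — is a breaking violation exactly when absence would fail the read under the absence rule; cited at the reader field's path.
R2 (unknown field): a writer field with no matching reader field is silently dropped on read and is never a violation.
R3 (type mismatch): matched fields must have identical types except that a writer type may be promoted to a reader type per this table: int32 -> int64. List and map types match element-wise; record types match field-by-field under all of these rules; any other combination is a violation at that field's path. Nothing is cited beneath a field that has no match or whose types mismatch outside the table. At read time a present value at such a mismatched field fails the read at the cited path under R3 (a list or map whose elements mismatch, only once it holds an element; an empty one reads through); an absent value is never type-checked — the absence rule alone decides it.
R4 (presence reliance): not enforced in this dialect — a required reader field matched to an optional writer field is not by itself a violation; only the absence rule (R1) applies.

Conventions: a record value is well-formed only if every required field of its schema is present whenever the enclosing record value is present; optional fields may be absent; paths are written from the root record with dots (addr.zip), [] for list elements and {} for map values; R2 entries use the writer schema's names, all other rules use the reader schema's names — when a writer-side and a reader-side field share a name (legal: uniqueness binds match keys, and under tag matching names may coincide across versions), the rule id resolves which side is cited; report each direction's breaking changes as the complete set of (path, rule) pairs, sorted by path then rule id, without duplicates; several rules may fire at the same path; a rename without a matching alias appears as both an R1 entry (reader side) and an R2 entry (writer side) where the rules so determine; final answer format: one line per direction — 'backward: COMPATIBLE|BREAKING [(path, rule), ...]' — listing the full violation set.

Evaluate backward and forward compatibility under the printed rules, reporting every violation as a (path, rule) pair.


backward: BREAKING [(balance, R1), (rating, R1)]; forward: COMPATIBLE []

arrows below run writer -> reader for Account
backward on Account — v2 reading data written by v1:
  attrs <- attrs (map<string, string> -> map<string, string>, writer optional)
  no writer field matches reader quantity
  locale <- locale (string -> string, writer required)
  score <- score (float32 -> float32, writer required)
  balance <- balance (float32 -> float32, writer optional)
  no writer field matches reader rating
  zip <- zip (int32 -> int32, writer required)
  age <- age (int32 -> int32, writer required)
  city <- city (string -> string, writer required)
  R1 fires at balance
  R1 fires at rating
  backward on Account therefore BREAKING (2)
forward on Account — v1 reading data written by v2:
  attrs <- attrs (map<string, string> -> map<string, string>, writer optional)
  locale <- locale (string -> string, writer required)
  score <- score (float32 -> float32, writer required)
  balance <- balance (float32 -> float32, writer required)
  zip <- zip (int32 -> int32, writer required)
  age <- age (int32 -> int32, writer required)
  city <- city (string -> string, writer required)
  writer field quantity has no reader counterpart
  writer field rating has no reader counterpart
  => forward verdict for Account: COMPATIBLE, no violations
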